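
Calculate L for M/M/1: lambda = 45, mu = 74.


rho = 45/74; L = rho/(1-rho) = 1.55

1.55


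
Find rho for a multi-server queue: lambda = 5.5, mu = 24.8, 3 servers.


rho = lambda / (c * mu) = 5.5 / (3 * 24.8) = 0.0739

0.0739


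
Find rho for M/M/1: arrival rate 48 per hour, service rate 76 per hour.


rho = lambda/mu = 48/76 = 0.6316

0.6316


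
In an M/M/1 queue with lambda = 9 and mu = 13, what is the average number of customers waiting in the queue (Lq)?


rho = 9/13; Lq = rho^2/(1-rho) = 1.56

1.56


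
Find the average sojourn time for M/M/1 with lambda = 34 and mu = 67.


W = 1/(mu - lambda) = 1/(67 - 34) = 0.0303 hours

0.0303 hours


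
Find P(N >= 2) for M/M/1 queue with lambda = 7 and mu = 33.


P(N >= 2) = rho^2 = (7/33)^2 = 0.045

0.045


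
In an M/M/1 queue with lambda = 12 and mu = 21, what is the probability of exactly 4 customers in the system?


rho = 12/21; P(n) = (1-rho)*rho^n = (1-12/21)*(12/21)^4 = 0.0457

0.0457


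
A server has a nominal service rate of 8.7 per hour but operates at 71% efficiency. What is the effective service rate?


Effective rate = mu * efficiency = 8.7 * 0.71 = 6.18 per hour

6.18 per hour


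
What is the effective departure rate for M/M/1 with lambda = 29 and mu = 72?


For a stable queue (lambda < mu), throughput = lambda = 29 per hour

29 per hour


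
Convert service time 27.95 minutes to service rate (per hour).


mu = 60 / avg_service_time = 60 / 27.95 = 2.15 per hour

2.15 per hour


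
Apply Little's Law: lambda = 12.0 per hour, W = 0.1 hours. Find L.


L = lambda * W = 12.0 * 0.1 = 1.2

1.2


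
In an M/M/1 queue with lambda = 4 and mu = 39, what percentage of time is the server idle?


Idle fraction = (1 - rho) * 100 = (1 - 4/39) * 100 = 89.7%

89.7%


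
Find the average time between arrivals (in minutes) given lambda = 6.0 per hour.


Mean interarrival time = 60/lambda = 60/6.0 = 10.0 minutes

10.0 minutes


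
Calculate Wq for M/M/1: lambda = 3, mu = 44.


rho = 3/44; Wq = rho/(mu - lambda) = 0.0017 hours

0.0017 hours


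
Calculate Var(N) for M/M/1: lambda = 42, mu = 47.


rho = 42/47; Var(N) = rho/(1-rho)^2 = 78.96

78.96


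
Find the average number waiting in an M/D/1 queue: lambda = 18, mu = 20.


M/D/1: Lq = rho^2 / (2*(1-rho)) where rho = 18/20; Lq = 4.05

4.05


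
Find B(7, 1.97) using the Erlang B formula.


B(N,A) = (A^N/N!) / sum(A^k/k!, k=0..N) with N=7, A=1.97 = 0.0032

0.0032


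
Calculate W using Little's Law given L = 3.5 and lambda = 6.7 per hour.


W = L / lambda = 3.5 / 6.7 = 0.5224 hours

0.5224 hours


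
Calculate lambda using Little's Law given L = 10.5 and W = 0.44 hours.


lambda = L / W = 10.5 / 0.44 = 23.86 per hour

23.86 per hour


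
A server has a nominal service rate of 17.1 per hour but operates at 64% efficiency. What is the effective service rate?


Effective rate = mu * efficiency = 17.1 * 0.64 = 10.94 per hour

10.94 per hour


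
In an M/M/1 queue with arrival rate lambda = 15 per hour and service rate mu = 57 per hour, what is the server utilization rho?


rho = lambda/mu = 15/57 = 0.2632

0.2632


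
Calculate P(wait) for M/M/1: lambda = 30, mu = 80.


P(wait) = rho = lambda/mu = 30/80 = 0.375

0.375


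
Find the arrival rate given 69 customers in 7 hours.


lambda = total arrivals / time = 69 / 7 = 9.86 per hour

9.86 per hour


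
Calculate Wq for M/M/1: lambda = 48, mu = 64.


rho = 48/64; Wq = rho/(mu - lambda) = 0.0469 hours

0.0469 hours


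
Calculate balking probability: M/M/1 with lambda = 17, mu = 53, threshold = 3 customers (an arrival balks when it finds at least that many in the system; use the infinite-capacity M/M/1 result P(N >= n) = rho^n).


P(N >= 3) = rho^3 = (17/53)^3 = 0.033

0.033


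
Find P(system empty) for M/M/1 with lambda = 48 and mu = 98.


P0 = 1 - rho = 1 - 48/98 = 0.5102

0.5102


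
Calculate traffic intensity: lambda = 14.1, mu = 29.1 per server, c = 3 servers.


rho = lambda / (c * mu) = 14.1 / (3 * 29.1) = 0.1615

0.1615


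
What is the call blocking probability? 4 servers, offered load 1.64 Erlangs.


B(N,A) = (A^N/N!) / sum(A^k/k!, k=0..N) with N=4, A=1.64 = 0.06

0.06


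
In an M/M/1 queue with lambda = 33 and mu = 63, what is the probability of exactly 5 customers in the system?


rho = 33/63; P(n) = (1-rho)*rho^n = (1-33/63)*(33/63)^5 = 0.0188

0.0188


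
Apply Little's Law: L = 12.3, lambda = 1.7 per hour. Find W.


W = L / lambda = 12.3 / 1.7 = 7.2353 hours

7.2353 hours


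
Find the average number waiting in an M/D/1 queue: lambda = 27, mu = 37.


M/D/1: Lq = rho^2 / (2*(1-rho)) where rho = 27/37; Lq = 0.99

0.99


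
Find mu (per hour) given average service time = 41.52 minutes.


mu = 60 / avg_service_time = 60 / 41.52 = 1.45 per hour

1.45 per hour


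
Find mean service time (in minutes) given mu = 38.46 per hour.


Mean service time = 60/mu = 60/38.46 = 1.56 minutes

1.56 minutes


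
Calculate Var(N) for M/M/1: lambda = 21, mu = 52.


rho = 21/52; Var(N) = rho/(1-rho)^2 = 1.14

1.14


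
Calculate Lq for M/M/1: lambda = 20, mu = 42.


rho = 20/42; Lq = rho^2/(1-rho) = 0.43

0.43


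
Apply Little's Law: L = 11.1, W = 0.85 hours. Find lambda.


lambda = L / W = 11.1 / 0.85 = 13.06 per hour

13.06 per hour


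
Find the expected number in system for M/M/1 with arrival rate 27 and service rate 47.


rho = 27/47; L = rho/(1-rho) = 1.35

1.35


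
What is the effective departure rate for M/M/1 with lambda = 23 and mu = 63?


For a stable queue (lambda < mu), throughput = lambda = 23 per hour

23 per hour


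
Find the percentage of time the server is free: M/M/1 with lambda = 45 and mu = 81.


Idle fraction = (1 - rho) * 100 = (1 - 45/81) * 100 = 44.4%

44.4%


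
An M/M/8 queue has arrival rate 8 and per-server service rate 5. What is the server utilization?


rho = lambda/(c*mu) = 8/(8*5) = 0.2

0.2


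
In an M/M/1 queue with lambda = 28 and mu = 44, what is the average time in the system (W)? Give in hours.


W = 1/(mu - lambda) = 1/(44 - 28) = 0.0625 hours

0.0625 hours


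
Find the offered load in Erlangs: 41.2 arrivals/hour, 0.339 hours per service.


Offered load a = lambda * E[S] = 41.2 * 0.339 = 13.97 Erlangs

13.97 Erlangs


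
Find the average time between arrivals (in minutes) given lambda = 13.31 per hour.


Mean interarrival time = 60/lambda = 60/13.31 = 4.51 minutes

4.51 minutes


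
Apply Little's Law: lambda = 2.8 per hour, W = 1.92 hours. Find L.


L = lambda * W = 2.8 * 1.92 = 5.38

5.38


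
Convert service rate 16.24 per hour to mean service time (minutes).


Mean service time = 60/mu = 60/16.24 = 3.69 minutes

3.69 minutes


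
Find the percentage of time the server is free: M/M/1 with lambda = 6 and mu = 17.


Idle fraction = (1 - rho) * 100 = (1 - 6/17) * 100 = 64.7%

64.7%


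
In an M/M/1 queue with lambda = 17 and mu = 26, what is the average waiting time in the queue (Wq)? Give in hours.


rho = 17/26; Wq = rho/(mu - lambda) = 0.0726 hours

0.0726 hours


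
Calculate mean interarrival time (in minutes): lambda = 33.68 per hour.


Mean interarrival time = 60/lambda = 60/33.68 = 1.78 minutes

1.78 minutes


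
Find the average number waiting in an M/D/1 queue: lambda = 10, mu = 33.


M/D/1: Lq = rho^2 / (2*(1-rho)) where rho = 10/33; Lq = 0.07

0.07


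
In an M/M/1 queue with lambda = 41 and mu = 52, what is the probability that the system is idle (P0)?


P0 = 1 - rho = 1 - 41/52 = 0.2115

0.2115


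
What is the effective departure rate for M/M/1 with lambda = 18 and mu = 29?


For a stable queue (lambda < mu), throughput = lambda = 18 per hour

18 per hour


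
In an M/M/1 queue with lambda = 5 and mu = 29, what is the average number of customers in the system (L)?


rho = 5/29; L = rho/(1-rho) = 0.21

0.21


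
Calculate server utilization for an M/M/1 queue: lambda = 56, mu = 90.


rho = lambda/mu = 56/90 = 0.6222

0.6222


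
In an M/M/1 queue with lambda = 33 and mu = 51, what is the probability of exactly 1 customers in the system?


rho = 33/51; P(n) = (1-rho)*rho^n = (1-33/51)*(33/51)^1 = 0.2284

0.2284


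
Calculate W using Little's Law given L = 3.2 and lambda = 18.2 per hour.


W = L / lambda = 3.2 / 18.2 = 0.1758 hours

0.1758 hours


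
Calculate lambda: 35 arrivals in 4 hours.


lambda = total arrivals / time = 35 / 4 = 8.75 per hour

8.75 per hour


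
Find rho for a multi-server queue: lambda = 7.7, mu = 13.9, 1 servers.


rho = lambda / (c * mu) = 7.7 / (1 * 13.9) = 0.554

0.554


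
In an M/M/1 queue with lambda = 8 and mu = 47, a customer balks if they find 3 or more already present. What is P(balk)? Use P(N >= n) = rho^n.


P(N >= 3) = rho^3 = (8/47)^3 = 0.0049

0.0049


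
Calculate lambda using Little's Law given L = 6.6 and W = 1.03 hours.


lambda = L / W = 6.6 / 1.03 = 6.41 per hour

6.41 per hour


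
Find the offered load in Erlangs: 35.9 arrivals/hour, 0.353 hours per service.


Offered load a = lambda * E[S] = 35.9 * 0.353 = 12.67 Erlangs

12.67 Erlangs


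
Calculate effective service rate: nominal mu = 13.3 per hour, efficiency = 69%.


Effective rate = mu * efficiency = 13.3 * 0.69 = 9.18 per hour

9.18 per hour


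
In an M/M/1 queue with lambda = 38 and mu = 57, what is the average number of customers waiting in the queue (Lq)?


rho = 38/57; Lq = rho^2/(1-rho) = 1.33

1.33


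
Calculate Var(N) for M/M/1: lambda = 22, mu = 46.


rho = 22/46; Var(N) = rho/(1-rho)^2 = 1.76

1.76


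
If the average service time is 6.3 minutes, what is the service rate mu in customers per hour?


mu = 60 / avg_service_time = 60 / 6.3 = 9.52 per hour

9.52 per hour


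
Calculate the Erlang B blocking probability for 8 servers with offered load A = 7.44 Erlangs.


B(N,A) = (A^N/N!) / sum(A^k/k!, k=0..N) with N=8, A=7.44 = 0.204

0.204


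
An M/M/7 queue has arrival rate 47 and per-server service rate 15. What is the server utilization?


rho = lambda/(c*mu) = 47/(7*15) = 0.4476

0.4476


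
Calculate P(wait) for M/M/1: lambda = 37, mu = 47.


P(wait) = rho = lambda/mu = 37/47 = 0.7872

0.7872


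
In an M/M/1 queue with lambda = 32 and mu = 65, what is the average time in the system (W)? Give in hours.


W = 1/(mu - lambda) = 1/(65 - 32) = 0.0303 hours

0.0303 hours


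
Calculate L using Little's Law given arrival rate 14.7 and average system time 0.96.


L = lambda * W = 14.7 * 0.96 = 14.11

14.11


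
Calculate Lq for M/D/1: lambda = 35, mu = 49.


M/D/1: Lq = rho^2 / (2*(1-rho)) where rho = 35/49; Lq = 0.89

0.89


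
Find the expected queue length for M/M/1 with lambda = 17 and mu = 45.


rho = 17/45; Lq = rho^2/(1-rho) = 0.23

0.23


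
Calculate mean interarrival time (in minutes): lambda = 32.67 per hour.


Mean interarrival time = 60/lambda = 60/32.67 = 1.84 minutes

1.84 minutes


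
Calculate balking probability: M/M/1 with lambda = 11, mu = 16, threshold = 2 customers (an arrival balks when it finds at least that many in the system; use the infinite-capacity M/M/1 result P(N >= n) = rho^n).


P(N >= 2) = rho^2 = (11/16)^2 = 0.4727

0.4727


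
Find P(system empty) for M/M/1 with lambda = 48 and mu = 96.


P0 = 1 - rho = 1 - 48/96 = 0.5

0.5


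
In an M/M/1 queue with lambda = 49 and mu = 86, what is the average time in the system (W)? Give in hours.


W = 1/(mu - lambda) = 1/(86 - 49) = 0.027 hours

0.027 hours


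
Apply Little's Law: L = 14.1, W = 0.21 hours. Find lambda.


lambda = L / W = 14.1 / 0.21 = 67.14 per hour

67.14 per hour


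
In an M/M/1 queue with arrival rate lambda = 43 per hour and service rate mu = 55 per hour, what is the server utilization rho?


rho = lambda/mu = 43/55 = 0.7818

0.7818


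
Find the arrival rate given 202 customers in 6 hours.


lambda = total arrivals / time = 202 / 6 = 33.67 per hour

33.67 per hour


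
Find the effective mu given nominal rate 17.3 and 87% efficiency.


Effective rate = mu * efficiency = 17.3 * 0.87 = 15.05 per hour

15.05 per hour


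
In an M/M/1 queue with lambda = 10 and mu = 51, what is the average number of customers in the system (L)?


rho = 10/51; L = rho/(1-rho) = 0.24

0.24


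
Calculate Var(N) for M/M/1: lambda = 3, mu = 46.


rho = 3/46; Var(N) = rho/(1-rho)^2 = 0.07

0.07


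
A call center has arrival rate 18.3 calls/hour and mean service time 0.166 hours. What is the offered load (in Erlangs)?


Offered load a = lambda * E[S] = 18.3 * 0.166 = 3.04 Erlangs

3.04 Erlangs


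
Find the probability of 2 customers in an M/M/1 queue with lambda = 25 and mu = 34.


rho = 25/34; P(n) = (1-rho)*rho^n = (1-25/34)*(25/34)^2 = 0.1431

0.1431


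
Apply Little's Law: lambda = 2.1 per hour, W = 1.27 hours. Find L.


L = lambda * W = 2.1 * 1.27 = 2.67

2.67


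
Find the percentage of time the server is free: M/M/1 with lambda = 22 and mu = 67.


Idle fraction = (1 - rho) * 100 = (1 - 22/67) * 100 = 67.2%

67.2%


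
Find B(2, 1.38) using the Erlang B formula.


B(N,A) = (A^N/N!) / sum(A^k/k!, k=0..N) with N=2, A=1.38 = 0.2858

0.2858


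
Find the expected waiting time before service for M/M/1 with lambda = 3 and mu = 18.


rho = 3/18; Wq = rho/(mu - lambda) = 0.0111 hours

0.0111 hours


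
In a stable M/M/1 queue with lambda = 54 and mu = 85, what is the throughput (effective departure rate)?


For a stable queue (lambda < mu), throughput = lambda = 54 per hour

54 per hour


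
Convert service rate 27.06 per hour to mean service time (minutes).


Mean service time = 60/mu = 60/27.06 = 2.22 minutes

2.22 minutes


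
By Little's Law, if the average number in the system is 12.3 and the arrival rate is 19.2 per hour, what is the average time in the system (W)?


W = L / lambda = 12.3 / 19.2 = 0.6406 hours

0.6406 hours


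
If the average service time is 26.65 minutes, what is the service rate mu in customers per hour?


mu = 60 / avg_service_time = 60 / 26.65 = 2.25 per hour

2.25 per hour


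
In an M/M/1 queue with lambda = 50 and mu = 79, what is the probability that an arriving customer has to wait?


P(wait) = rho = lambda/mu = 50/79 = 0.6329

0.6329


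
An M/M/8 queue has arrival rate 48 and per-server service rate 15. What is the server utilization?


rho = lambda/(c*mu) = 48/(8*15) = 0.4

0.4


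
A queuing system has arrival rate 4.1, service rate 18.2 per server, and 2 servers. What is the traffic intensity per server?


rho = lambda / (c * mu) = 4.1 / (2 * 18.2) = 0.1126

0.1126


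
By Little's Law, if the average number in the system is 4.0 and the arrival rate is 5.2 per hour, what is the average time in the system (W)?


W = L / lambda = 4.0 / 5.2 = 0.7692 hours

0.7692 hours


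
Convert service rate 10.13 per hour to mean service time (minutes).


Mean service time = 60/mu = 60/10.13 = 5.92 minutes

5.92 minutes


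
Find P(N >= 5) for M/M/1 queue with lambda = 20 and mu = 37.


P(N >= 5) = rho^5 = (20/37)^5 = 0.0461

0.0461


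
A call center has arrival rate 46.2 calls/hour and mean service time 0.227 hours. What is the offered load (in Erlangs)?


Offered load a = lambda * E[S] = 46.2 * 0.227 = 10.49 Erlangs

10.49 Erlangs


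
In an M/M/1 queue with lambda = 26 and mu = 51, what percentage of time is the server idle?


Idle fraction = (1 - rho) * 100 = (1 - 26/51) * 100 = 49.0%

49.0%


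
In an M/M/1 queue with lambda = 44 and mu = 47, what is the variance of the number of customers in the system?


rho = 44/47; Var(N) = rho/(1-rho)^2 = 229.78

229.78


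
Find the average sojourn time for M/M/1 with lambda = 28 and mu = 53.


W = 1/(mu - lambda) = 1/(53 - 28) = 0.04 hours

0.04 hours


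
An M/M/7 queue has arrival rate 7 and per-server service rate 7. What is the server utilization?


rho = lambda/(c*mu) = 7/(7*7) = 0.1429

0.1429


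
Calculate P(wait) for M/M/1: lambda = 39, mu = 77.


P(wait) = rho = lambda/mu = 39/77 = 0.5065

0.5065


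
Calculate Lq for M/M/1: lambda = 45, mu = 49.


rho = 45/49; Lq = rho^2/(1-rho) = 10.33

10.33


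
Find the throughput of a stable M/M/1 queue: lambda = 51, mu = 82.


For a stable queue (lambda < mu), throughput = lambda = 51 per hour

51 per hour


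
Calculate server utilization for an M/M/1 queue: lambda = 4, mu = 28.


rho = lambda/mu = 4/28 = 0.1429

0.1429


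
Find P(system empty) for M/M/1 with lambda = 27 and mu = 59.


P0 = 1 - rho = 1 - 27/59 = 0.5424

0.5424


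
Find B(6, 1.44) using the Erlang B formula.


B(N,A) = (A^N/N!) / sum(A^k/k!, k=0..N) with N=6, A=1.44 = 0.0029

0.0029


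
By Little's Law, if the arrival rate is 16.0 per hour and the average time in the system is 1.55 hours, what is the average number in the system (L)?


L = lambda * W = 16.0 * 1.55 = 24.8

24.8


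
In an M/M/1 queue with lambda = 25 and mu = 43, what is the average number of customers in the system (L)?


rho = 25/43; L = rho/(1-rho) = 1.39

1.39


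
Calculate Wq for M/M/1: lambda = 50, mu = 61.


rho = 50/61; Wq = rho/(mu - lambda) = 0.0745 hours

0.0745 hours


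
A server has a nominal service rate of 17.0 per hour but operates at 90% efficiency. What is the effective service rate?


Effective rate = mu * efficiency = 17.0 * 0.9 = 15.3 per hour

15.3 per hour


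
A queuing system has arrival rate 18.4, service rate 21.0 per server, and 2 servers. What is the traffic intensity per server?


rho = lambda / (c * mu) = 18.4 / (2 * 21.0) = 0.4381

0.4381


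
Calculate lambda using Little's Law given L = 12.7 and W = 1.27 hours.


lambda = L / W = 12.7 / 1.27 = 10.0 per hour

10.0 per hour


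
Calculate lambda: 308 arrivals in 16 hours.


lambda = total arrivals / time = 308 / 16 = 19.25 per hour

19.25 per hour


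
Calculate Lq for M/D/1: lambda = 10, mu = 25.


M/D/1: Lq = rho^2 / (2*(1-rho)) where rho = 10/25; Lq = 0.13

0.13


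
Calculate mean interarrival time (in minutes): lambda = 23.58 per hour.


Mean interarrival time = 60/lambda = 60/23.58 = 2.54 minutes

2.54 minutes


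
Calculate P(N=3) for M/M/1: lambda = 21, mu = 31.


rho = 21/31; P(n) = (1-rho)*rho^n = (1-21/31)*(21/31)^3 = 0.1003

0.1003


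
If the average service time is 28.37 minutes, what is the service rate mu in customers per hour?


mu = 60 / avg_service_time = 60 / 28.37 = 2.11 per hour

2.11 per hour


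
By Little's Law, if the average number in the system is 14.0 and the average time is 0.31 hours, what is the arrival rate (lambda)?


lambda = L / W = 14.0 / 0.31 = 45.16 per hour

45.16 per hour


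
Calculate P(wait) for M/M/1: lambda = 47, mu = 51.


P(wait) = rho = lambda/mu = 47/51 = 0.9216

0.9216


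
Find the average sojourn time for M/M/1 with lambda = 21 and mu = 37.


W = 1/(mu - lambda) = 1/(37 - 21) = 0.0625 hours

0.0625 hours


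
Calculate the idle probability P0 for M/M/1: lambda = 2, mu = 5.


P0 = 1 - rho = 1 - 2/5 = 0.6

0.6


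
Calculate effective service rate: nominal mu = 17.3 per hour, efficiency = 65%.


Effective rate = mu * efficiency = 17.3 * 0.65 = 11.25 per hour

11.25 per hour


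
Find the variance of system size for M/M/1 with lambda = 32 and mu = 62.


rho = 32/62; Var(N) = rho/(1-rho)^2 = 2.2

2.2


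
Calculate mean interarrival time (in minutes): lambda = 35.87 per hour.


Mean interarrival time = 60/lambda = 60/35.87 = 1.67 minutes

1.67 minutes


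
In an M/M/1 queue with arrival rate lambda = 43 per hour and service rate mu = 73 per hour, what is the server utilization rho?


rho = lambda/mu = 43/73 = 0.589

0.589


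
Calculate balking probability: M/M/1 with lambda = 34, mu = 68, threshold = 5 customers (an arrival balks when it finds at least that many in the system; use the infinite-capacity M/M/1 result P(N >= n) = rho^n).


P(N >= 5) = rho^5 = (34/68)^5 = 0.0313

0.0313


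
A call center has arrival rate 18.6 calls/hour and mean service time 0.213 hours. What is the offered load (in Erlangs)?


Offered load a = lambda * E[S] = 18.6 * 0.213 = 3.96 Erlangs

3.96 Erlangs


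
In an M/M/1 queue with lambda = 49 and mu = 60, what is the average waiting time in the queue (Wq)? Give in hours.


rho = 49/60; Wq = rho/(mu - lambda) = 0.0742 hours

0.0742 hours


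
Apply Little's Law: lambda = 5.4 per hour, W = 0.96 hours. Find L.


L = lambda * W = 5.4 * 0.96 = 5.18

5.18


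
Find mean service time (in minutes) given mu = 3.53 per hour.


Mean service time = 60/mu = 60/3.53 = 17.0 minutes

17.0 minutes


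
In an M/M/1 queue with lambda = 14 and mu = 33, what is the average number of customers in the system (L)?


rho = 14/33; L = rho/(1-rho) = 0.74

0.74


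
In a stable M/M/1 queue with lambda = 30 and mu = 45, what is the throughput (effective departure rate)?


For a stable queue (lambda < mu), throughput = lambda = 30 per hour

30 per hour


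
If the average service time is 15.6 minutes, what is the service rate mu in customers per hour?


mu = 60 / avg_service_time = 60 / 15.6 = 3.85 per hour

3.85 per hour


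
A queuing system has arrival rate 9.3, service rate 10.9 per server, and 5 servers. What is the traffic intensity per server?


rho = lambda / (c * mu) = 9.3 / (5 * 10.9) = 0.1706

0.1706


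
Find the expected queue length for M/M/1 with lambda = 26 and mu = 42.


rho = 26/42; Lq = rho^2/(1-rho) = 1.01

1.01


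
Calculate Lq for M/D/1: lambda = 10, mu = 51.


M/D/1: Lq = rho^2 / (2*(1-rho)) where rho = 10/51; Lq = 0.02

0.02


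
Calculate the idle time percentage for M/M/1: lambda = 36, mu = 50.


Idle fraction = (1 - rho) * 100 = (1 - 36/50) * 100 = 28.0%

28.0%


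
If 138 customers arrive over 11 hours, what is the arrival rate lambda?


lambda = total arrivals / time = 138 / 11 = 12.55 per hour

12.55 per hour


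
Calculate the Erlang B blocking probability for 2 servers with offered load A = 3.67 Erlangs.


B(N,A) = (A^N/N!) / sum(A^k/k!, k=0..N) with N=2, A=3.67 = 0.5905

0.5905


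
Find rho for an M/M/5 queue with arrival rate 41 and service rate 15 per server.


rho = lambda/(c*mu) = 41/(5*15) = 0.5467

0.5467


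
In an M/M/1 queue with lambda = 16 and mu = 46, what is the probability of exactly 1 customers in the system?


rho = 16/46; P(n) = (1-rho)*rho^n = (1-16/46)*(16/46)^1 = 0.2268

0.2268


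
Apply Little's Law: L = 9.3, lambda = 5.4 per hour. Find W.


W = L / lambda = 9.3 / 5.4 = 1.7222 hours

1.7222 hours


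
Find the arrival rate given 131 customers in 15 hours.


lambda = total arrivals / time = 131 / 15 = 8.73 per hour

8.73 per hour


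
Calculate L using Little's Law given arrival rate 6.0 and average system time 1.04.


L = lambda * W = 6.0 * 1.04 = 6.24

6.24


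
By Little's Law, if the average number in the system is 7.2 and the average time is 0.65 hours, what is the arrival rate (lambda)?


lambda = L / W = 7.2 / 0.65 = 11.08 per hour

11.08 per hour


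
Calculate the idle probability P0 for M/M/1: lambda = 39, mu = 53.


P0 = 1 - rho = 1 - 39/53 = 0.2642

0.2642


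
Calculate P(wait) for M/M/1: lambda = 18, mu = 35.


P(wait) = rho = lambda/mu = 18/35 = 0.5143

0.5143


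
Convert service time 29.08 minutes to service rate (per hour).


mu = 60 / avg_service_time = 60 / 29.08 = 2.06 per hour

2.06 per hour


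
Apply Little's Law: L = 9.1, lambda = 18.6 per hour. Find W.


W = L / lambda = 9.1 / 18.6 = 0.4892 hours

0.4892 hours


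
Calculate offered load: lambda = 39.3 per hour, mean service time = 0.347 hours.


Offered load a = lambda * E[S] = 39.3 * 0.347 = 13.64 Erlangs

13.64 Erlangs


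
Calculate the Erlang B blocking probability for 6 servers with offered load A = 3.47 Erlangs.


B(N,A) = (A^N/N!) / sum(A^k/k!, k=0..N) with N=6, A=3.47 = 0.0805

0.0805


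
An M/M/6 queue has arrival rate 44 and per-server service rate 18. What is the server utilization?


rho = lambda/(c*mu) = 44/(6*18) = 0.4074

0.4074


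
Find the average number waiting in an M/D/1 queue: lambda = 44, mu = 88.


M/D/1: Lq = rho^2 / (2*(1-rho)) where rho = 44/88; Lq = 0.25

0.25


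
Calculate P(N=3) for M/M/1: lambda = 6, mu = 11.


rho = 6/11; P(n) = (1-rho)*rho^n = (1-6/11)*(6/11)^3 = 0.0738

0.0738


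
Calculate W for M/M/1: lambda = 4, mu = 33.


W = 1/(mu - lambda) = 1/(33 - 4) = 0.0345 hours

0.0345 hours


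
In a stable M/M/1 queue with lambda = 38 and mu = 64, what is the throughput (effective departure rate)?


For a stable queue (lambda < mu), throughput = lambda = 38 per hour

38 per hour


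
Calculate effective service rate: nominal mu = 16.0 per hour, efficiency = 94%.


Effective rate = mu * efficiency = 16.0 * 0.94 = 15.04 per hour

15.04 per hour


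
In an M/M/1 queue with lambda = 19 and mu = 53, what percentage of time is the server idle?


Idle fraction = (1 - rho) * 100 = (1 - 19/53) * 100 = 64.2%

64.2%


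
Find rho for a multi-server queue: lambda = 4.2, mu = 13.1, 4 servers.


rho = lambda / (c * mu) = 4.2 / (4 * 13.1) = 0.0802

0.0802


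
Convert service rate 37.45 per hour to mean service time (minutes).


Mean service time = 60/mu = 60/37.45 = 1.6 minutes

1.6 minutes


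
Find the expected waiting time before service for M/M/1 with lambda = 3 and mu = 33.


rho = 3/33; Wq = rho/(mu - lambda) = 0.003 hours

0.003 hours


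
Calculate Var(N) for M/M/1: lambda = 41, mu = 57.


rho = 41/57; Var(N) = rho/(1-rho)^2 = 9.13

9.13


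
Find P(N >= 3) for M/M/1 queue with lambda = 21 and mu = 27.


P(N >= 3) = rho^3 = (21/27)^3 = 0.4705

0.4705


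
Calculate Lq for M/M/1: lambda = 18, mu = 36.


rho = 18/36; Lq = rho^2/(1-rho) = 0.5

0.5


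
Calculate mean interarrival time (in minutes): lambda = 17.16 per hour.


Mean interarrival time = 60/lambda = 60/17.16 = 3.5 minutes

3.5 minutes


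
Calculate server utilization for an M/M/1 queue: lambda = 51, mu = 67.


rho = lambda/mu = 51/67 = 0.7612

0.7612


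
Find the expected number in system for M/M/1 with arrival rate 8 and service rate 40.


rho = 8/40; L = rho/(1-rho) = 0.25

0.25


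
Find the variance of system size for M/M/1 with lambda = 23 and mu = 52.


rho = 23/52; Var(N) = rho/(1-rho)^2 = 1.42

1.42


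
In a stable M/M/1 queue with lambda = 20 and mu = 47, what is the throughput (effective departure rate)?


For a stable queue (lambda < mu), throughput = lambda = 20 per hour

20 per hour


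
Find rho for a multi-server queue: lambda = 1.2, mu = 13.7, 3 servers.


rho = lambda / (c * mu) = 1.2 / (3 * 13.7) = 0.0292

0.0292


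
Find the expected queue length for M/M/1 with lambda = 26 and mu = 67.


rho = 26/67; Lq = rho^2/(1-rho) = 0.25

0.25


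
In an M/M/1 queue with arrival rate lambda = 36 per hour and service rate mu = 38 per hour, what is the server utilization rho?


rho = lambda/mu = 36/38 = 0.9474

0.9474


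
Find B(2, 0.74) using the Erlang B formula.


B(N,A) = (A^N/N!) / sum(A^k/k!, k=0..N) with N=2, A=0.74 = 0.136

0.136


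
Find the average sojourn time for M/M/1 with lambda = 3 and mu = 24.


W = 1/(mu - lambda) = 1/(24 - 3) = 0.0476 hours

0.0476 hours


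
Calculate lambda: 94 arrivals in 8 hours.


lambda = total arrivals / time = 94 / 8 = 11.75 per hour

11.75 per hour


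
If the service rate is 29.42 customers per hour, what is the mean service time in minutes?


Mean service time = 60/mu = 60/29.42 = 2.04 minutes

2.04 minutes


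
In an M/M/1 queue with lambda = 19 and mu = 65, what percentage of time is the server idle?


Idle fraction = (1 - rho) * 100 = (1 - 19/65) * 100 = 70.8%

70.8%


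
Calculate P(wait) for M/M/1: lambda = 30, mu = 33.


P(wait) = rho = lambda/mu = 30/33 = 0.9091

0.9091


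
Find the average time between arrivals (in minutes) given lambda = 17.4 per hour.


Mean interarrival time = 60/lambda = 60/17.4 = 3.45 minutes

3.45 minutes


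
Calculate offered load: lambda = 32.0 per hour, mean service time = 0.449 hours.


Offered load a = lambda * E[S] = 32.0 * 0.449 = 14.37 Erlangs

14.37 Erlangs


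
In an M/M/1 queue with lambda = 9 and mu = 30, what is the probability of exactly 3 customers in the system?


rho = 9/30; P(n) = (1-rho)*rho^n = (1-9/30)*(9/30)^3 = 0.0189

0.0189


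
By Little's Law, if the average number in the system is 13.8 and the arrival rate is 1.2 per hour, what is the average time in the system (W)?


W = L / lambda = 13.8 / 1.2 = 11.5 hours

11.5 hours


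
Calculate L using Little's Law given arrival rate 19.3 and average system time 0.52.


L = lambda * W = 19.3 * 0.52 = 10.04

10.04


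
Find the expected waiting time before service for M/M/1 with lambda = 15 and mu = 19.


rho = 15/19; Wq = rho/(mu - lambda) = 0.1974 hours

0.1974 hours


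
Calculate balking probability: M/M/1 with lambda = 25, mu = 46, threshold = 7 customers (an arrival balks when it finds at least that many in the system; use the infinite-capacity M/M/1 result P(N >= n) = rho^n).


P(N >= 7) = rho^7 = (25/46)^7 = 0.014

0.014


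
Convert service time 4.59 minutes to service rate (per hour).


mu = 60 / avg_service_time = 60 / 4.59 = 13.07 per hour

13.07 per hour


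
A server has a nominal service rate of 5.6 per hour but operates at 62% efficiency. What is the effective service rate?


Effective rate = mu * efficiency = 5.6 * 0.62 = 3.47 per hour

3.47 per hour


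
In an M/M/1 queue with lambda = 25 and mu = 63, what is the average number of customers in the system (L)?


rho = 25/63; L = rho/(1-rho) = 0.66

0.66


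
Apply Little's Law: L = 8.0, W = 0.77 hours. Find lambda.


lambda = L / W = 8.0 / 0.77 = 10.39 per hour

10.39 per hour


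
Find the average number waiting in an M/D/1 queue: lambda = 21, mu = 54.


M/D/1: Lq = rho^2 / (2*(1-rho)) where rho = 21/54; Lq = 0.12

0.12


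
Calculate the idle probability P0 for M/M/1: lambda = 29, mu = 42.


P0 = 1 - rho = 1 - 29/42 = 0.3095

0.3095


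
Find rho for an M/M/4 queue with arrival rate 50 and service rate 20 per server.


rho = lambda/(c*mu) = 50/(4*20) = 0.625

0.625


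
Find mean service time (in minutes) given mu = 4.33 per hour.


Mean service time = 60/mu = 60/4.33 = 13.86 minutes

13.86 minutes


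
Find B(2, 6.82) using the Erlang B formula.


B(N,A) = (A^N/N!) / sum(A^k/k!, k=0..N) with N=2, A=6.82 = 0.7484

0.7484


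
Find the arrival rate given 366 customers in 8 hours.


lambda = total arrivals / time = 366 / 8 = 45.75 per hour

45.75 per hour


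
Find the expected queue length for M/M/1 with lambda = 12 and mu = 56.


rho = 12/56; Lq = rho^2/(1-rho) = 0.06

0.06


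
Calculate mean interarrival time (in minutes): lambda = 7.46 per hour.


Mean interarrival time = 60/lambda = 60/7.46 = 8.04 minutes

8.04 minutes


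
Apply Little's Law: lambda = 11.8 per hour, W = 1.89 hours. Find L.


L = lambda * W = 11.8 * 1.89 = 22.3

22.3


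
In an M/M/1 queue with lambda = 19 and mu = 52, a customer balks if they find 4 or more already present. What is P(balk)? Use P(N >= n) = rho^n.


P(N >= 4) = rho^4 = (19/52)^4 = 0.0178

0.0178


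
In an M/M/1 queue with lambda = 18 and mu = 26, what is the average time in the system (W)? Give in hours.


W = 1/(mu - lambda) = 1/(26 - 18) = 0.125 hours

0.125 hours


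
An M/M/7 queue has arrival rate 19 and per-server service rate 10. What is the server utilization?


rho = lambda/(c*mu) = 19/(7*10) = 0.2714

0.2714


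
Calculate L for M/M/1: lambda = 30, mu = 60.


rho = 30/60; L = rho/(1-rho) = 1.0

1.0


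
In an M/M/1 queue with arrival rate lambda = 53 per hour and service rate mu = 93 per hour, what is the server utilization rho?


rho = lambda/mu = 53/93 = 0.5699

0.5699


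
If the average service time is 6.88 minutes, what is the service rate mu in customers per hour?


mu = 60 / avg_service_time = 60 / 6.88 = 8.72 per hour

8.72 per hour


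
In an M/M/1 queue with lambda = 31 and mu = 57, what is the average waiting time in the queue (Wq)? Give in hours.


rho = 31/57; Wq = rho/(mu - lambda) = 0.0209 hours

0.0209 hours


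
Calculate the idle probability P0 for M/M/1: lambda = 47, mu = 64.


P0 = 1 - rho = 1 - 47/64 = 0.2656

0.2656


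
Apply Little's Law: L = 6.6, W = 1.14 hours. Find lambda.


lambda = L / W = 6.6 / 1.14 = 5.79 per hour

5.79 per hour


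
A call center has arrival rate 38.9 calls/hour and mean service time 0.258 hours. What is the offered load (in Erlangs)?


Offered load a = lambda * E[S] = 38.9 * 0.258 = 10.04 Erlangs

10.04 Erlangs


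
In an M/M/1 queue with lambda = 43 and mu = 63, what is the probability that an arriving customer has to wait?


P(wait) = rho = lambda/mu = 43/63 = 0.6825

0.6825


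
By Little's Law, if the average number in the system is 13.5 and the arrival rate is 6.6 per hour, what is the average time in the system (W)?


W = L / lambda = 13.5 / 6.6 = 2.0455 hours

2.0455 hours


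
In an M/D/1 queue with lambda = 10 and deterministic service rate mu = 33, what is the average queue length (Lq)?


M/D/1: Lq = rho^2 / (2*(1-rho)) where rho = 10/33; Lq = 0.07

0.07


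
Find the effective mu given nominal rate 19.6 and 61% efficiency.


Effective rate = mu * efficiency = 19.6 * 0.61 = 11.96 per hour

11.96 per hour


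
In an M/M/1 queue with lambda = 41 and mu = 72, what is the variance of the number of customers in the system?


rho = 41/72; Var(N) = rho/(1-rho)^2 = 3.07

3.07


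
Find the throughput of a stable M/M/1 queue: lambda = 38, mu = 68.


For a stable queue (lambda < mu), throughput = lambda = 38 per hour

38 per hour


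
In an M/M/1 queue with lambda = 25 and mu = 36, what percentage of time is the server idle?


Idle fraction = (1 - rho) * 100 = (1 - 25/36) * 100 = 30.6%

30.6%


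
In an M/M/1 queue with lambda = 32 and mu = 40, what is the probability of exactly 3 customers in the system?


rho = 32/40; P(n) = (1-rho)*rho^n = (1-32/40)*(32/40)^3 = 0.1024

0.1024


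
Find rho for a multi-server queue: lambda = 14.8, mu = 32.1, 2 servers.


rho = lambda / (c * mu) = 14.8 / (2 * 32.1) = 0.2305

0.2305


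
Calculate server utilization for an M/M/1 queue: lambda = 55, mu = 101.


rho = lambda/mu = 55/101 = 0.5446

0.5446


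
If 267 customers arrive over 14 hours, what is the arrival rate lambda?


lambda = total arrivals / time = 267 / 14 = 19.07 per hour

19.07 per hour


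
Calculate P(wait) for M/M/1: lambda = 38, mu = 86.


P(wait) = rho = lambda/mu = 38/86 = 0.4419

0.4419


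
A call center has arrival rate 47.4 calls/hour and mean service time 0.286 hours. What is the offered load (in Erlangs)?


Offered load a = lambda * E[S] = 47.4 * 0.286 = 13.56 Erlangs

13.56 Erlangs


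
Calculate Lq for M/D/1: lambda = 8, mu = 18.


M/D/1: Lq = rho^2 / (2*(1-rho)) where rho = 8/18; Lq = 0.18

0.18


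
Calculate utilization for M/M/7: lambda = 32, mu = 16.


rho = lambda/(c*mu) = 32/(7*16) = 0.2857

0.2857


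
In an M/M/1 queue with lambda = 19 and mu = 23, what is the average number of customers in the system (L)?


rho = 19/23; L = rho/(1-rho) = 4.75

4.75


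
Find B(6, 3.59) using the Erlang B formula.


B(N,A) = (A^N/N!) / sum(A^k/k!, k=0..N) with N=6, A=3.59 = 0.0885

0.0885


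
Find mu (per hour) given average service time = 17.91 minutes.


mu = 60 / avg_service_time = 60 / 17.91 = 3.35 per hour

3.35 per hour


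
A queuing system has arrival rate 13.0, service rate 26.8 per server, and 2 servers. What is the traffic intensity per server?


rho = lambda / (c * mu) = 13.0 / (2 * 26.8) = 0.2425

0.2425


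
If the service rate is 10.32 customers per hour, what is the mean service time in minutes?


Mean service time = 60/mu = 60/10.32 = 5.81 minutes

5.81 minutes


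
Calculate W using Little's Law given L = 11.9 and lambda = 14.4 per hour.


W = L / lambda = 11.9 / 14.4 = 0.8264 hours

0.8264 hours


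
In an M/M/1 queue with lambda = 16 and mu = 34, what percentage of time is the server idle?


Idle fraction = (1 - rho) * 100 = (1 - 16/34) * 100 = 52.9%

52.9%


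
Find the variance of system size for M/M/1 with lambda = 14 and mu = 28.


rho = 14/28; Var(N) = rho/(1-rho)^2 = 2.0

2.0


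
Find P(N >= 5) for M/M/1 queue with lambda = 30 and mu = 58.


P(N >= 5) = rho^5 = (30/58)^5 = 0.037

0.037


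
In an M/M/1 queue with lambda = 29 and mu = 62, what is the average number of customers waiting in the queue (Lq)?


rho = 29/62; Lq = rho^2/(1-rho) = 0.41

0.41


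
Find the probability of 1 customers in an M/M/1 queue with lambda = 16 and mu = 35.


rho = 16/35; P(n) = (1-rho)*rho^n = (1-16/35)*(16/35)^1 = 0.2482

0.2482


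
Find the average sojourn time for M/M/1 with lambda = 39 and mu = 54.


W = 1/(mu - lambda) = 1/(54 - 39) = 0.0667 hours

0.0667 hours


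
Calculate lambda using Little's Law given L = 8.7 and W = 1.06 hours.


lambda = L / W = 8.7 / 1.06 = 8.21 per hour

8.21 per hour


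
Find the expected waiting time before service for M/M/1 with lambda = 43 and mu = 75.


rho = 43/75; Wq = rho/(mu - lambda) = 0.0179 hours

0.0179 hours


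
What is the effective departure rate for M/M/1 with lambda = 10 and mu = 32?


For a stable queue (lambda < mu), throughput = lambda = 10 per hour

10 per hour


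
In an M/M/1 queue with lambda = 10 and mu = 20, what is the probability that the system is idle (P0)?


P0 = 1 - rho = 1 - 10/20 = 0.5

0.5


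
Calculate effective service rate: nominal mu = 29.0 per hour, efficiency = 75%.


Effective rate = mu * efficiency = 29.0 * 0.75 = 21.75 per hour

21.75 per hour


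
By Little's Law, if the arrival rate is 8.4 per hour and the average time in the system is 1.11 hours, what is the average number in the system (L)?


L = lambda * W = 8.4 * 1.11 = 9.32

9.32


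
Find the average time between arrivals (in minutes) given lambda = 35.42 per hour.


Mean interarrival time = 60/lambda = 60/35.42 = 1.69 minutes

1.69 minutes


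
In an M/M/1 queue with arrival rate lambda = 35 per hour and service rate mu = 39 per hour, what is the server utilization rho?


rho = lambda/mu = 35/39 = 0.8974

0.8974


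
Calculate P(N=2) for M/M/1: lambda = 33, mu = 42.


rho = 33/42; P(n) = (1-rho)*rho^n = (1-33/42)*(33/42)^2 = 0.1323

0.1323


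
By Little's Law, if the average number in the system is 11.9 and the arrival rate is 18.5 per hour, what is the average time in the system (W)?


W = L / lambda = 11.9 / 18.5 = 0.6432 hours

0.6432 hours


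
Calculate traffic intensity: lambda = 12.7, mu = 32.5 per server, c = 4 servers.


rho = lambda / (c * mu) = 12.7 / (4 * 32.5) = 0.0977

0.0977


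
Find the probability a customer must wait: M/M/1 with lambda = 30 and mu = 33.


P(wait) = rho = lambda/mu = 30/33 = 0.9091

0.9091


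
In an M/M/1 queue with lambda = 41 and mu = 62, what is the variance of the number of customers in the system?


rho = 41/62; Var(N) = rho/(1-rho)^2 = 5.76

5.76
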